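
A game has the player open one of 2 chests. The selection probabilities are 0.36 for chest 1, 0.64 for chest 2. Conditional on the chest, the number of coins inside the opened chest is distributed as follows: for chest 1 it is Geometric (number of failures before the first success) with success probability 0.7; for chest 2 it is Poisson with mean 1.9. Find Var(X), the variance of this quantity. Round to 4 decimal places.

1.9352

Per component, 1: μ=0.428571, E[X²]=0.795918; 2: μ=1.9, E[X²]=5.51.
E[X] = 0.36·0.428571 + 0.64·1.9 = 1.37029.
E[X²] = 0.36·0.795918 + 0.64·5.51 = 3.81293.
Var(X) = E[X²] − (E[X])² = 3.81293 − 1.87768 = 1.93525.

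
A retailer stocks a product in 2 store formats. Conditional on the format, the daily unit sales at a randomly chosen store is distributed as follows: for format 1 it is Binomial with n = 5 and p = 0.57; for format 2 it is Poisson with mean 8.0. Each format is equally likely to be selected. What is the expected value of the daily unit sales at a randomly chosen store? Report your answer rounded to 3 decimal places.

5.425

Component means — 1: 2.85; 2: 8.
E[X] = 0.5·2.85 + 0.5·8 = 5.425.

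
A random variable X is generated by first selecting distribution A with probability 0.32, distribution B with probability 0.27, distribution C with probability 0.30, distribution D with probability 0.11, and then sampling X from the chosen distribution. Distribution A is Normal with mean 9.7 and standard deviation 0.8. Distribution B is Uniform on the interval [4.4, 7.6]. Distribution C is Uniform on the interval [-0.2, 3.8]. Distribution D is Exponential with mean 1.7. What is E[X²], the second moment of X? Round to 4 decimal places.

For each component E[X²] = Var + (mean)², giving A: 94.73; B: 36.8533; C: 4.57333; D: 5.78.
Overall E[X²] = 0.32·94.73 + 0.27·36.8533 + 0.3·4.57333 + 0.11·5.78 = 42.2718.

42.2718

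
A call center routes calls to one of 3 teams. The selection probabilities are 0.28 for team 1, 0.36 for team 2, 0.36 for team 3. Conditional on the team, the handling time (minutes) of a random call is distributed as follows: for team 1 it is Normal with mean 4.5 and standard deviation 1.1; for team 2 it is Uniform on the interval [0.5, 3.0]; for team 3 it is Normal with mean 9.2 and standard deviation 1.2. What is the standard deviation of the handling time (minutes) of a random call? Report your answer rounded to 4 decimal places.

3.3506

Per component, 1: μ=4.5, E[X²]=21.46; 2: μ=1.75, E[X²]=3.58333; 3: μ=9.2, E[X²]=86.08.
E[X] = 0.28·4.5 + 0.36·1.75 + 0.36·9.2 = 5.202.
E[X²] = 0.28·21.46 + 0.36·3.58333 + 0.36·86.08 = 38.2876.
Var(X) = E[X²] − (E[X])² = 38.2876 − 27.0608 = 11.2268.
SD(X) = √11.2268 = 3.35064.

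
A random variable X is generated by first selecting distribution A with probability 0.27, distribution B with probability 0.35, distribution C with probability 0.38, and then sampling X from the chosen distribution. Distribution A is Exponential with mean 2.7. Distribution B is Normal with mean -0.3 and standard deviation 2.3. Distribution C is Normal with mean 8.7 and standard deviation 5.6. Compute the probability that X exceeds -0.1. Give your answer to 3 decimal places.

Conditional on each component, P(X > -0.1): A: 1; B: 0.465353; C: 0.941958.
By total probability, P(X > -0.1) = 0.27·1 + 0.35·0.465353 + 0.38·0.941958 = 0.790818.

0.791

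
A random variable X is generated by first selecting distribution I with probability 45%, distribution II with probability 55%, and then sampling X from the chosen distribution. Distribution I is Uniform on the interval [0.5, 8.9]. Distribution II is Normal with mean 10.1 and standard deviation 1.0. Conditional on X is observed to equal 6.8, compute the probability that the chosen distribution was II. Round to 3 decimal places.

0.017

Likelihoods f(6.8 | ·): I: 0.119048; II: 0.00172257.
Posterior ∝ prior × likelihood. Numerator for II: 0.55·0.00172257 = 0.000947413.
Normalizing constant: 0.45·0.119048 + 0.55·0.00172257 = 0.0545188.
P(II | observation) = 0.000947413 / 0.0545188 = 0.0173777.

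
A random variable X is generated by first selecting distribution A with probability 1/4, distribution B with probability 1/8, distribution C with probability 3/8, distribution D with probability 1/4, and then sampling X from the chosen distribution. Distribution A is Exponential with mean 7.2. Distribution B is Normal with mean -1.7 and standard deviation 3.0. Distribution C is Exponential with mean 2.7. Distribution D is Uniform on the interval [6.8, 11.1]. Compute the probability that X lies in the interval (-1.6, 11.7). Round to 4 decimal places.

Conditional on each component, P(-1.6 < X < 11.7): A: 0.803088; B: 0.4867; C: 0.986876; D: 1.
By total probability, P(-1.6 < X < 11.7) = 0.25·0.803088 + 0.125·0.4867 + 0.375·0.986876 + 0.25·1 = 0.881688.

0.8817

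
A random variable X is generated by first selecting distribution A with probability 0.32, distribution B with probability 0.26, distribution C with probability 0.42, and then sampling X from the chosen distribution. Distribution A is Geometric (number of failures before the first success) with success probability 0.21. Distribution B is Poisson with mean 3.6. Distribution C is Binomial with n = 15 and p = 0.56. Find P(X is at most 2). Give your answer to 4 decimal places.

0.2413

Conditional on each component, P(X ≤ 2): A: 0.506961; B: 0.302747; C: 0.000852983.
By total probability, P(X ≤ 2) = 0.32·0.506961 + 0.26·0.302747 + 0.42·0.000852983 = 0.2413.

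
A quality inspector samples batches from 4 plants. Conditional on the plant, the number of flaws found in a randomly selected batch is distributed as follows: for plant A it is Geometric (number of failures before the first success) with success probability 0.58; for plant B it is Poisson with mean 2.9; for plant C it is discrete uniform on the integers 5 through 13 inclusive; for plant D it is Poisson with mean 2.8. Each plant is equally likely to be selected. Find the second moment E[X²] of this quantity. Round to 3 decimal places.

For each component E[X²] = Var + (mean)², giving A: 1.77289; B: 11.31; C: 87.6667; D: 10.64.
Overall E[X²] = 0.25·1.77289 + 0.25·11.31 + 0.25·87.6667 + 0.25·10.64 = 27.8474.

27.847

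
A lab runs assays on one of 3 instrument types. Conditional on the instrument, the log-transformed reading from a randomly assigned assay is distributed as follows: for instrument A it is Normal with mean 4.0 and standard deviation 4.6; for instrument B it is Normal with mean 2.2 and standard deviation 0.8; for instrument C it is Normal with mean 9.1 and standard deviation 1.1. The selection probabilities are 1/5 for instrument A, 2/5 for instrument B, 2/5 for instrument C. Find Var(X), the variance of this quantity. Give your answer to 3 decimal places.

Per component, A: μ=4, E[X²]=37.16; B: μ=2.2, E[X²]=5.48; C: μ=9.1, E[X²]=84.02.
E[X] = 0.2·4 + 0.4·2.2 + 0.4·9.1 = 5.32.
E[X²] = 0.2·37.16 + 0.4·5.48 + 0.4·84.02 = 43.232.
Var(X) = E[X²] − (E[X])² = 43.232 − 28.3024 = 14.9296.

14.930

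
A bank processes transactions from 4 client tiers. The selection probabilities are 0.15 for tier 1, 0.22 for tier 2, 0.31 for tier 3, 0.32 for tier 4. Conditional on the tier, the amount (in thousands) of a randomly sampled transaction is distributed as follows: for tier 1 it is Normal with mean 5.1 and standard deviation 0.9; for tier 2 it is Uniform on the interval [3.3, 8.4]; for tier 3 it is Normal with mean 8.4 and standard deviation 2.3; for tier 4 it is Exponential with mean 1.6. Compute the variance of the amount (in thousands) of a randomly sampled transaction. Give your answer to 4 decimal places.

10.4725

Per component, 1: μ=5.1, E[X²]=26.82; 2: μ=5.85, E[X²]=36.39; 3: μ=8.4, E[X²]=75.85; 4: μ=1.6, E[X²]=5.12.
E[X] = 0.15·5.1 + 0.22·5.85 + 0.31·8.4 + 0.32·1.6 = 5.168.
E[X²] = 0.15·26.82 + 0.22·36.39 + 0.31·75.85 + 0.32·5.12 = 37.1807.
Var(X) = E[X²] − (E[X])² = 37.1807 − 26.7082 = 10.4725.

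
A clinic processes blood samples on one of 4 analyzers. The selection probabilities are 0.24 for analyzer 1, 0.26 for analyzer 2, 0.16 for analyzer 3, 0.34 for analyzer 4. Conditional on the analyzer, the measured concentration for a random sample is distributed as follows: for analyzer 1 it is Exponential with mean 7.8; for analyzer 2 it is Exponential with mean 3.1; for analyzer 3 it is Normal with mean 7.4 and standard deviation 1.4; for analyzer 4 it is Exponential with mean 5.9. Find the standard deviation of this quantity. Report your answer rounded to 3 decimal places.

5.702

Per component, 1: μ=7.8, E[X²]=121.68; 2: μ=3.1, E[X²]=19.22; 3: μ=7.4, E[X²]=56.72; 4: μ=5.9, E[X²]=69.62.
E[X] = 0.24·7.8 + 0.26·3.1 + 0.16·7.4 + 0.34·5.9 = 5.868.
E[X²] = 0.24·121.68 + 0.26·19.22 + 0.16·56.72 + 0.34·69.62 = 66.9464.
Var(X) = E[X²] − (E[X])² = 66.9464 − 34.4334 = 32.513.
SD(X) = √32.513 = 5.70202.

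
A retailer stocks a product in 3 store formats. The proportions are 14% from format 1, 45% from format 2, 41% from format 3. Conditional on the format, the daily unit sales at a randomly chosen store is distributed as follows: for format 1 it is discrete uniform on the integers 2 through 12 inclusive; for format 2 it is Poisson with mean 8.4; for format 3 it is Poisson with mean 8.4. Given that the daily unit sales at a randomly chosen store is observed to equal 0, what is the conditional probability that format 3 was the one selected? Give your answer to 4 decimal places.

Likelihoods P(X=0 | ·): 1: 0; 2: 0.000224867; 3: 0.000224867.
Posterior ∝ prior × likelihood. Numerator for 3: 0.41·0.000224867 = 9.21956e-05.
Normalizing constant: 0.14·0 + 0.45·0.000224867 + 0.41·0.000224867 = 0.000193386.
P(3 | observation) = 9.21956e-05 / 0.000193386 = 0.476744.

0.4767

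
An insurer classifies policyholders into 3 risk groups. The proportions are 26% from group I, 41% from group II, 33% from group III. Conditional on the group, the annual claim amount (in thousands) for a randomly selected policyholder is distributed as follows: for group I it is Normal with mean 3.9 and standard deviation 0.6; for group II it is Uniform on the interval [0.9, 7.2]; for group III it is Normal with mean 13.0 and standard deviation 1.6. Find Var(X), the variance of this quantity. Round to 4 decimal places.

Per component, I: μ=3.9, E[X²]=15.57; II: μ=4.05, E[X²]=19.71; III: μ=13, E[X²]=171.56.
E[X] = 0.26·3.9 + 0.41·4.05 + 0.33·13 = 6.9645.
E[X²] = 0.26·15.57 + 0.41·19.71 + 0.33·171.56 = 68.7441.
Var(X) = E[X²] − (E[X])² = 68.7441 − 48.5043 = 20.2398.

20.2398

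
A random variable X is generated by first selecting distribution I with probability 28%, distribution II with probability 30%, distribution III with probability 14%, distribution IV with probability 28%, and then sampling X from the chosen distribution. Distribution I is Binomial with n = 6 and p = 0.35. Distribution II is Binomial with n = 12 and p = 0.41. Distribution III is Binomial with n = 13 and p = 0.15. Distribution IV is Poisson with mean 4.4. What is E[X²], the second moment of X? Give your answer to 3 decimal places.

17.167

For each component E[X²] = Var + (mean)², giving I: 5.775; II: 27.1092; III: 5.46; IV: 23.76.
Overall E[X²] = 0.28·5.775 + 0.3·27.1092 + 0.14·5.46 + 0.28·23.76 = 17.167.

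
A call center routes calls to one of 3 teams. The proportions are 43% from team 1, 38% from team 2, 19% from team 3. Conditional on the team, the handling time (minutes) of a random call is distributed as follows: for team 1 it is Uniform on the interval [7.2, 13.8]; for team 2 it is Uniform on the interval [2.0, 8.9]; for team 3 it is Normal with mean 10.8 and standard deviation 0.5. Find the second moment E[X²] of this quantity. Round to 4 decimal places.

83.9721

For each component E[X²] = Var + (mean)², giving 1: 113.88; 2: 33.67; 3: 116.89.
Overall E[X²] = 0.43·113.88 + 0.38·33.67 + 0.19·116.89 = 83.9721.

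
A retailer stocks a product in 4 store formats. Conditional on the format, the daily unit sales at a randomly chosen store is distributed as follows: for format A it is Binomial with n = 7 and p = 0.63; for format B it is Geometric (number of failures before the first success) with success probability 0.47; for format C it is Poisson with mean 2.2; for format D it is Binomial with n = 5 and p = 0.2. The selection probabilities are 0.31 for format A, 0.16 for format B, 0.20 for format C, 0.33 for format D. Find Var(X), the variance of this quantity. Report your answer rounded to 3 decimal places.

3.753

Per component, A: μ=4.41, E[X²]=21.0798; B: μ=1.12766, E[X²]=3.67089; C: μ=2.2, E[X²]=7.04; D: μ=1, E[X²]=1.8.
E[X] = 0.31·4.41 + 0.16·1.12766 + 0.2·2.2 + 0.33·1 = 2.31753.
E[X²] = 0.31·21.0798 + 0.16·3.67089 + 0.2·7.04 + 0.33·1.8 = 9.12408.
Var(X) = E[X²] − (E[X])² = 9.12408 − 5.37092 = 3.75316.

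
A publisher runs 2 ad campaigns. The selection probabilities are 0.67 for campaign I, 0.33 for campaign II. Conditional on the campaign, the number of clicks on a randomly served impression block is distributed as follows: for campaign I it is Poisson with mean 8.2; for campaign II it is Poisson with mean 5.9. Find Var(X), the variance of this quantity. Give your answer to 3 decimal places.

Per component, I: μ=8.2, E[X²]=75.44; II: μ=5.9, E[X²]=40.71.
E[X] = 0.67·8.2 + 0.33·5.9 = 7.441.
E[X²] = 0.67·75.44 + 0.33·40.71 = 63.9791.
Var(X) = E[X²] − (E[X])² = 63.9791 − 55.3685 = 8.61062.

8.611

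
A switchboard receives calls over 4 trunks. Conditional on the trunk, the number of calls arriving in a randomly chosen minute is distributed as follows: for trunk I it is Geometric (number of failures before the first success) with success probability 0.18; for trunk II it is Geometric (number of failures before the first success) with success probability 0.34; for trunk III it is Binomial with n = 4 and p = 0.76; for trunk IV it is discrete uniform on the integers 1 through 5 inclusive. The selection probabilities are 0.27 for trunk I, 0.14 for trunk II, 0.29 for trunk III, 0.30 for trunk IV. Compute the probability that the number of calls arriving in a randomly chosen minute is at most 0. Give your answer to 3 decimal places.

Conditional on each trunk, P(X ≤ 0): I: 0.18; II: 0.34; III: 0.00331776; IV: 0.
By total probability, P(X ≤ 0) = 0.27·0.18 + 0.14·0.34 + 0.29·0.00331776 + 0.3·0 = 0.0971622.

0.097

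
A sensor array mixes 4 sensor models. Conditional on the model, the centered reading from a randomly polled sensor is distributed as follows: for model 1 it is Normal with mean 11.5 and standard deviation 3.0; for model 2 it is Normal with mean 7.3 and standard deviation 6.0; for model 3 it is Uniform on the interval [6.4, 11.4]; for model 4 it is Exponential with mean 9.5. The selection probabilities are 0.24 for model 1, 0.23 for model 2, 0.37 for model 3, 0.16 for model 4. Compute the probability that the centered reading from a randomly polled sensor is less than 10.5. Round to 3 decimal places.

Conditional on each model, P(X < 10.5): 1: 0.369441; 2: 0.703099; 3: 0.82; 4: 0.668876.
By total probability, P(X < 10.5) = 0.24·0.369441 + 0.23·0.703099 + 0.37·0.82 + 0.16·0.668876 = 0.660799.

0.661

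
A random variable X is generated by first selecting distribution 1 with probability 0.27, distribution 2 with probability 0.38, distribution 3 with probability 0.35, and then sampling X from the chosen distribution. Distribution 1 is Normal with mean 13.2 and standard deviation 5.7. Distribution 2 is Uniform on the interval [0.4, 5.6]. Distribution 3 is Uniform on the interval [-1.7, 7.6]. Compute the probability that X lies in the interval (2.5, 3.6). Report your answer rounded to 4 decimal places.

0.1261

Conditional on each component, P(2.5 < X < 3.6): 1: 0.0158247; 2: 0.211538; 3: 0.11828.
By total probability, P(2.5 < X < 3.6) = 0.27·0.0158247 + 0.38·0.211538 + 0.35·0.11828 = 0.126055.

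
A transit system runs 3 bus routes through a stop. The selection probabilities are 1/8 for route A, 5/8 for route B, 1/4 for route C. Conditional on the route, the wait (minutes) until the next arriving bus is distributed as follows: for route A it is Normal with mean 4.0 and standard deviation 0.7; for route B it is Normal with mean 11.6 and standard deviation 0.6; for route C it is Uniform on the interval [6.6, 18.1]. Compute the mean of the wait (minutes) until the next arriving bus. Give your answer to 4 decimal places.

10.8375

Component means — A: 4; B: 11.6; C: 12.35.
E[X] = 0.125·4 + 0.625·11.6 + 0.25·12.35 = 10.8375.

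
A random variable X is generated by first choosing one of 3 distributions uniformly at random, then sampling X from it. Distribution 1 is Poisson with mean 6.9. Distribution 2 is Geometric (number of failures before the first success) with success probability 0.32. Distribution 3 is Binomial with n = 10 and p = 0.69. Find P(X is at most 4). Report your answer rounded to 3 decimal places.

0.364

Conditional on each component, P(X ≤ 4): 1: 0.182311; 2: 0.854607; 3: 0.0551097.
By total probability, P(X ≤ 4) = 0.333333·0.182311 + 0.333333·0.854607 + 0.333333·0.0551097 = 0.364009.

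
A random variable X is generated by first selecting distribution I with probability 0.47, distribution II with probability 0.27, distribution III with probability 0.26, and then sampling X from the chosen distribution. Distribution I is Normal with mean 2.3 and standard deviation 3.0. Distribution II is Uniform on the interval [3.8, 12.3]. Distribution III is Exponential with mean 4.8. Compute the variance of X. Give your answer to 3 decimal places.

17.547

Per component, I: μ=2.3, E[X²]=14.29; II: μ=8.05, E[X²]=70.8233; III: μ=4.8, E[X²]=46.08.
E[X] = 0.47·2.3 + 0.27·8.05 + 0.26·4.8 = 4.5025.
E[X²] = 0.47·14.29 + 0.27·70.8233 + 0.26·46.08 = 37.8194.
Var(X) = E[X²] − (E[X])² = 37.8194 − 20.2725 = 17.5469.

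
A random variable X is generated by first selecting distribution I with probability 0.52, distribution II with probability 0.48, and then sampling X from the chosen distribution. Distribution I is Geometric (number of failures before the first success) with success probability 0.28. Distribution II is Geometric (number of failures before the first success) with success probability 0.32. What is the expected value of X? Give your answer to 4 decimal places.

2.3571

Component means — I: 2.57143; II: 2.125.
E[X] = 0.52·2.57143 + 0.48·2.125 = 2.35714.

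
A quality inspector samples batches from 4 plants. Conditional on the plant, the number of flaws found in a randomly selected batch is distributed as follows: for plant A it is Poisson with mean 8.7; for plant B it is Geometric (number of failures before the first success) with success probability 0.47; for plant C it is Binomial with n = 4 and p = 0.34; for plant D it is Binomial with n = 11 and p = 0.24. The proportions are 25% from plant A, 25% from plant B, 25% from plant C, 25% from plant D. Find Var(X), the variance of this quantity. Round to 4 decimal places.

Per component, A: μ=8.7, E[X²]=84.39; B: μ=1.12766, E[X²]=3.67089; C: μ=1.36, E[X²]=2.7472; D: μ=2.64, E[X²]=8.976.
E[X] = 0.25·8.7 + 0.25·1.12766 + 0.25·1.36 + 0.25·2.64 = 3.45691.
E[X²] = 0.25·84.39 + 0.25·3.67089 + 0.25·2.7472 + 0.25·8.976 = 24.946.
Var(X) = E[X²] − (E[X])² = 24.946 − 11.9503 = 12.9958.

12.9958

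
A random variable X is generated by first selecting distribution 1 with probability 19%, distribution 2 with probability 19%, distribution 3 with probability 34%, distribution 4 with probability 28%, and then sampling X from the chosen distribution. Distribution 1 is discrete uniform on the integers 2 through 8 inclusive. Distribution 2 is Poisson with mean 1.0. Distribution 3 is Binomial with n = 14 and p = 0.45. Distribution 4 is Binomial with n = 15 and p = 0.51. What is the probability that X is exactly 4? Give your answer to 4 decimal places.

0.0755

Conditional on each component, P(X = 4): 1: 0.142857; 2: 0.0153283; 3: 0.103971; 4: 0.0361052.
By total probability, P(X = 4) = 0.19·0.142857 + 0.19·0.0153283 + 0.34·0.103971 + 0.28·0.0361052 = 0.0755147.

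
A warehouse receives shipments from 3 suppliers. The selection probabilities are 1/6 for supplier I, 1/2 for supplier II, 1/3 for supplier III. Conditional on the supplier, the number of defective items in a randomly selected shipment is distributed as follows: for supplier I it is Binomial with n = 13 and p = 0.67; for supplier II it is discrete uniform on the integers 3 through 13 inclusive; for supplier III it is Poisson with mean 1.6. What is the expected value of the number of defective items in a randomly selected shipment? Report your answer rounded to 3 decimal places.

5.985

Component means — I: 8.71; II: 8; III: 1.6.
E[X] = 0.166667·8.71 + 0.5·8 + 0.333333·1.6 = 5.985.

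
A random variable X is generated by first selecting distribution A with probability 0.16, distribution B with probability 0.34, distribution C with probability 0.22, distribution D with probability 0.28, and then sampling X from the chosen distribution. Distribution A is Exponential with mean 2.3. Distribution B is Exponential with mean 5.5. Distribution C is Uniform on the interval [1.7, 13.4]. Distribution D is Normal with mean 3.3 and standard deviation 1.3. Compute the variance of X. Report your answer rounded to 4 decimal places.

17.5741

Per component, A: μ=2.3, E[X²]=10.58; B: μ=5.5, E[X²]=60.5; C: μ=7.55, E[X²]=68.41; D: μ=3.3, E[X²]=12.58.
E[X] = 0.16·2.3 + 0.34·5.5 + 0.22·7.55 + 0.28·3.3 = 4.823.
E[X²] = 0.16·10.58 + 0.34·60.5 + 0.22·68.41 + 0.28·12.58 = 40.8354.
Var(X) = E[X²] − (E[X])² = 40.8354 − 23.2613 = 17.5741.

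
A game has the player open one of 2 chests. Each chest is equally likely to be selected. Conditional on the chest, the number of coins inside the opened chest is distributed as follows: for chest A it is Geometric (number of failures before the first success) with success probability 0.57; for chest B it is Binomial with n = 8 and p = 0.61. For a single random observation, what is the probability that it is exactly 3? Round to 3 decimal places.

Conditional on each chest, P(X = 3): A: 0.045319; B: 0.114683.
By total probability, P(X = 3) = 0.5·0.045319 + 0.5·0.114683 = 0.0800012.

0.080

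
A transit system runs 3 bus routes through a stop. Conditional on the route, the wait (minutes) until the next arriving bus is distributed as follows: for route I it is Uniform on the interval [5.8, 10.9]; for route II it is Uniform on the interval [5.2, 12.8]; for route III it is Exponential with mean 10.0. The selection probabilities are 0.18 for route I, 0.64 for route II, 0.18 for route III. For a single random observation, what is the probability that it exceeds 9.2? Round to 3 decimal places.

Conditional on each route, P(X > 9.2): I: 0.333333; II: 0.473684; III: 0.398519.
By total probability, P(X > 9.2) = 0.18·0.333333 + 0.64·0.473684 + 0.18·0.398519 = 0.434891.

0.435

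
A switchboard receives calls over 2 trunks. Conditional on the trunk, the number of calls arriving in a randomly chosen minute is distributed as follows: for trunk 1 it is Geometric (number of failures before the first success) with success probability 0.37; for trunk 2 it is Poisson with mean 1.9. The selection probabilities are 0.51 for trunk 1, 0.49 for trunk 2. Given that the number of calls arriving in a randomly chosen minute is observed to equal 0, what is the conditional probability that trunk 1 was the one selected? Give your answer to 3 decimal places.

Likelihoods P(X=0 | ·): 1: 0.37; 2: 0.149569.
Posterior ∝ prior × likelihood. Numerator for 1: 0.51·0.37 = 0.1887.
Normalizing constant: 0.51·0.37 + 0.49·0.149569 = 0.261989.
P(1 | observation) = 0.1887 / 0.261989 = 0.72026.

0.720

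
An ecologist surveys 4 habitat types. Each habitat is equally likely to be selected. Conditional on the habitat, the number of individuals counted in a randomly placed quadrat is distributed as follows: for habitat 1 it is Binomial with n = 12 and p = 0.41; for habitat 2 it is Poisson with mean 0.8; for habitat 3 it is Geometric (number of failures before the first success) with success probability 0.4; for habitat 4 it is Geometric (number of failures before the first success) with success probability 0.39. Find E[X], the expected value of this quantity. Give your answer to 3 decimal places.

Component means — 1: 4.92; 2: 0.8; 3: 1.5; 4: 1.5641.
E[X] = 0.25·4.92 + 0.25·0.8 + 0.25·1.5 + 0.25·1.5641 = 2.19603.

2.196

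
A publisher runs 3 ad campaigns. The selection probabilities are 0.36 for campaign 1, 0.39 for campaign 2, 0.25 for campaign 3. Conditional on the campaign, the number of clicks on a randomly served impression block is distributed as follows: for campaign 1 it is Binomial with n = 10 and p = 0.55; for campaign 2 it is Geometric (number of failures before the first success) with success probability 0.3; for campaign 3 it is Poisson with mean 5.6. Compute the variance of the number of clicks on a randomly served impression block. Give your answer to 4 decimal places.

Per component, 1: μ=5.5, E[X²]=32.725; 2: μ=2.33333, E[X²]=13.2222; 3: μ=5.6, E[X²]=36.96.
E[X] = 0.36·5.5 + 0.39·2.33333 + 0.25·5.6 = 4.29.
E[X²] = 0.36·32.725 + 0.39·13.2222 + 0.25·36.96 = 26.1777.
Var(X) = E[X²] − (E[X])² = 26.1777 − 18.4041 = 7.77357.

7.7736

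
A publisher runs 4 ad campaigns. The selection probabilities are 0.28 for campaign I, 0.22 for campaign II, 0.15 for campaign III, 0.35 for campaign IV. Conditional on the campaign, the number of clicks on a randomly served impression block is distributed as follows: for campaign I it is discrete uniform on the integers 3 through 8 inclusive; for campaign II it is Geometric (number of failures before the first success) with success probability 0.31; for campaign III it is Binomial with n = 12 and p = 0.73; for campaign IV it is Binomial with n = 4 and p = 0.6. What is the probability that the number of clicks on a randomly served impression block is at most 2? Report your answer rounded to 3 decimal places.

Conditional on each campaign, P(X ≤ 2): I: 0; II: 0.671491; III: 7.74346e-05; IV: 0.5248.
By total probability, P(X ≤ 2) = 0.28·0 + 0.22·0.671491 + 0.15·7.74346e-05 + 0.35·0.5248 = 0.33142.

0.331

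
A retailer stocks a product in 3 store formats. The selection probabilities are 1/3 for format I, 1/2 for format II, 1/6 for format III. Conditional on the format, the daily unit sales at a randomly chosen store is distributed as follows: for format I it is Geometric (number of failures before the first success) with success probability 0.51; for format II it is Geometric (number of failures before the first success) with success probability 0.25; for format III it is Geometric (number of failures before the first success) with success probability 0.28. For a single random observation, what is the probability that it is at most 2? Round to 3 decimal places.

Conditional on each format, P(X ≤ 2): I: 0.882351; II: 0.578125; III: 0.626752.
By total probability, P(X ≤ 2) = 0.333333·0.882351 + 0.5·0.578125 + 0.166667·0.626752 = 0.687638.

0.688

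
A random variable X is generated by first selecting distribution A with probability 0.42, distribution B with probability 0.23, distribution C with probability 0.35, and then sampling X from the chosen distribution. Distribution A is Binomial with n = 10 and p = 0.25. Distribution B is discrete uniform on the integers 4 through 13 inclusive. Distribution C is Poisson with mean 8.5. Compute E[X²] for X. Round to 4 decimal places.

50.1900

For each component E[X²] = Var + (mean)², giving A: 8.125; B: 80.5; C: 80.75.
Overall E[X²] = 0.42·8.125 + 0.23·80.5 + 0.35·80.75 = 50.19.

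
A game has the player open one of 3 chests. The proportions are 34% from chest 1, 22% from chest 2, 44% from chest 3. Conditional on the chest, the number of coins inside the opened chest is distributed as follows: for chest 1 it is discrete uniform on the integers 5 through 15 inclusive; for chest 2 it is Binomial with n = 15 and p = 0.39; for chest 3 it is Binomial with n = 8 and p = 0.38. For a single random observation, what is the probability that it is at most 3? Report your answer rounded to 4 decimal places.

0.3045

Conditional on each chest, P(X ≤ 3): 1: 0; 2: 0.10388; 3: 0.640058.
By total probability, P(X ≤ 3) = 0.34·0 + 0.22·0.10388 + 0.44·0.640058 = 0.304479.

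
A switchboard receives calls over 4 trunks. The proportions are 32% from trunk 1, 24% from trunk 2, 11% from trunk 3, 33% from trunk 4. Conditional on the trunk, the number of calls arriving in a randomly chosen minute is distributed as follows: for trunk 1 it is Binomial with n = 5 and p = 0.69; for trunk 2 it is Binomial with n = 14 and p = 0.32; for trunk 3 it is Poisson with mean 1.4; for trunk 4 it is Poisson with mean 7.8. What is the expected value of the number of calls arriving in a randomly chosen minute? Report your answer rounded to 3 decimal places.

Component means — 1: 3.45; 2: 4.48; 3: 1.4; 4: 7.8.
E[X] = 0.32·3.45 + 0.24·4.48 + 0.11·1.4 + 0.33·7.8 = 4.9072.

4.907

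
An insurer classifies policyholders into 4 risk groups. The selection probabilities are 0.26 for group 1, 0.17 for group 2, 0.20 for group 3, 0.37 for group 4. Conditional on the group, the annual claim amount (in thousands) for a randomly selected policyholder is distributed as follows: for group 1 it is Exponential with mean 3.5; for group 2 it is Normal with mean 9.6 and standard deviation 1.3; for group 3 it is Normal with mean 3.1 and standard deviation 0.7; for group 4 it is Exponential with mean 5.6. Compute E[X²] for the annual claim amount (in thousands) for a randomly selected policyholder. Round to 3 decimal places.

47.551

For each component E[X²] = Var + (mean)², giving 1: 24.5; 2: 93.85; 3: 10.1; 4: 62.72.
Overall E[X²] = 0.26·24.5 + 0.17·93.85 + 0.2·10.1 + 0.37·62.72 = 47.5509.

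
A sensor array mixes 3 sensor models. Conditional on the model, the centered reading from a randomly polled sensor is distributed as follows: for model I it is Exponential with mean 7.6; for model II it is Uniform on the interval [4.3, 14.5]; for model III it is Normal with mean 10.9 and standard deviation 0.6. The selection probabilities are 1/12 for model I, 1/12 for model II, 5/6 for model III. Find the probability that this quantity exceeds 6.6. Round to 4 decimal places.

0.9328

Conditional on each model, P(X > 6.6): I: 0.419614; II: 0.77451; III: 1.
By total probability, P(X > 6.6) = 0.0833333·0.419614 + 0.0833333·0.77451 + 0.833333·1 = 0.932844.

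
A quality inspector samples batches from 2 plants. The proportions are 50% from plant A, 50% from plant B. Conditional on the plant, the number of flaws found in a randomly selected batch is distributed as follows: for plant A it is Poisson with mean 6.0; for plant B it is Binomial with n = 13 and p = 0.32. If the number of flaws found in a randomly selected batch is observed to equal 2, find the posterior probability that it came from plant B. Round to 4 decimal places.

0.7201

Likelihoods P(X=2 | ·): A: 0.0446175; B: 0.114813.
Posterior ∝ prior × likelihood. Numerator for B: 0.5·0.114813 = 0.0574067.
Normalizing constant: 0.5·0.0446175 + 0.5·0.114813 = 0.0797155.
P(B | observation) = 0.0574067 / 0.0797155 = 0.720145.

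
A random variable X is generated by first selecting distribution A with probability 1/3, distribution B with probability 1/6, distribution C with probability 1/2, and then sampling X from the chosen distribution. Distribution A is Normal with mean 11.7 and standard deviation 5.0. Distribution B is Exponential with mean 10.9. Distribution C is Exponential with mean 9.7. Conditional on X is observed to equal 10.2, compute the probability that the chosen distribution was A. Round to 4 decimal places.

Likelihoods f(10.2 | ·): A: 0.0762776; B: 0.035989; C: 0.0360203.
Posterior ∝ prior × likelihood. Numerator for A: 0.333333·0.0762776 = 0.0254259.
Normalizing constant: 0.333333·0.0762776 + 0.166667·0.035989 + 0.5·0.0360203 = 0.0494342.
P(A | observation) = 0.0254259 / 0.0494342 = 0.514338.

0.5143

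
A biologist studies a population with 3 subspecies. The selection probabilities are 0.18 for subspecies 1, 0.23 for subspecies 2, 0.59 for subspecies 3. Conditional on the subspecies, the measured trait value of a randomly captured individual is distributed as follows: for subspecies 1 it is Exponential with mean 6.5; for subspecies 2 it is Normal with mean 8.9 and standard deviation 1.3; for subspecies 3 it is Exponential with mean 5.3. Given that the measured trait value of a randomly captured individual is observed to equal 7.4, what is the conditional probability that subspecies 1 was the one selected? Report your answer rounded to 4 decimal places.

0.1220

Likelihoods f(7.4 | ·): 1: 0.0492787; 2: 0.157712; 3: 0.0467036.
Posterior ∝ prior × likelihood. Numerator for 1: 0.18·0.0492787 = 0.00887016.
Normalizing constant: 0.18·0.0492787 + 0.23·0.157712 + 0.59·0.0467036 = 0.0726991.
P(1 | observation) = 0.00887016 / 0.0726991 = 0.122012.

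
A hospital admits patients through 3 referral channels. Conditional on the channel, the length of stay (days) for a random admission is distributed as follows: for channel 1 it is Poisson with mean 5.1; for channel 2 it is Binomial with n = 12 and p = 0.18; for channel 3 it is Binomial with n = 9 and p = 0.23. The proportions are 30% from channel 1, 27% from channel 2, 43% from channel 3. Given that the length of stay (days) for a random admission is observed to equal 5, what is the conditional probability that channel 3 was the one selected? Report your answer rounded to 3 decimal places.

0.164

Likelihoods P(X=5 | ·): 1: 0.175294; 2: 0.0373065; 3: 0.0285084.
Posterior ∝ prior × likelihood. Numerator for 3: 0.43·0.0285084 = 0.0122586.
Normalizing constant: 0.3·0.175294 + 0.27·0.0373065 + 0.43·0.0285084 = 0.0749197.
P(3 | observation) = 0.0122586 / 0.0749197 = 0.163623.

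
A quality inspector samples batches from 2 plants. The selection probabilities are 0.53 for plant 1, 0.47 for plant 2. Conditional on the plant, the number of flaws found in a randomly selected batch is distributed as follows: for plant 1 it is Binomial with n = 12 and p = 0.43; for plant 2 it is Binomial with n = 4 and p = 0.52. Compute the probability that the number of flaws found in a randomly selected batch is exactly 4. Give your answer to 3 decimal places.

Conditional on each plant, P(X = 4): 1: 0.188572; 2: 0.0731162.
By total probability, P(X = 4) = 0.53·0.188572 + 0.47·0.0731162 = 0.134308.

0.134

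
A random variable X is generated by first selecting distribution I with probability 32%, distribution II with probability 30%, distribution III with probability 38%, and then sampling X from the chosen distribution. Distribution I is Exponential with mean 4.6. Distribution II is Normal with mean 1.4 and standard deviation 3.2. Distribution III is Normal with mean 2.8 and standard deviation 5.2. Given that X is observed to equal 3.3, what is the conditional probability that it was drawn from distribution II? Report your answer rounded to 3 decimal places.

Likelihoods f(3.3 | ·): I: 0.106092; II: 0.104522; III: 0.0763658.
Posterior ∝ prior × likelihood. Numerator for II: 0.3·0.104522 = 0.0313566.
Normalizing constant: 0.32·0.106092 + 0.3·0.104522 + 0.38·0.0763658 = 0.0943251.
P(II | observation) = 0.0313566 / 0.0943251 = 0.332431.

0.332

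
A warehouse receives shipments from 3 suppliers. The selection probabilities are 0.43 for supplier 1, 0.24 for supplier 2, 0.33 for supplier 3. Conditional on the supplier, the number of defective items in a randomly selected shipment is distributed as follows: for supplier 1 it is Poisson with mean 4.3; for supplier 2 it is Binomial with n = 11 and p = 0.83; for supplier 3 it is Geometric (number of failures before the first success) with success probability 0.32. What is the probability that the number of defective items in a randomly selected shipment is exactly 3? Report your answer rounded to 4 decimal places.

Conditional on each supplier, P(X = 3): 1: 0.179799; 2: 6.58127e-05; 3: 0.100618.
By total probability, P(X = 3) = 0.43·0.179799 + 0.24·6.58127e-05 + 0.33·0.100618 = 0.110533.

0.1105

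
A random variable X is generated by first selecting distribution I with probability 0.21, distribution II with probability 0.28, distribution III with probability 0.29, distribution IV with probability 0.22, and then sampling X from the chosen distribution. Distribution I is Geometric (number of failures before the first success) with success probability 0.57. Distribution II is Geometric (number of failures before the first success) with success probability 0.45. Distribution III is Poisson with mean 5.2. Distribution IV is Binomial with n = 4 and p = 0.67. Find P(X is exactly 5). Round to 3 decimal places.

Conditional on each component, P(X = 5): I: 0.00837948; II: 0.0226478; III: 0.174785; IV: 0.
By total probability, P(X = 5) = 0.21·0.00837948 + 0.28·0.0226478 + 0.29·0.174785 + 0.22·0 = 0.0587887.

0.059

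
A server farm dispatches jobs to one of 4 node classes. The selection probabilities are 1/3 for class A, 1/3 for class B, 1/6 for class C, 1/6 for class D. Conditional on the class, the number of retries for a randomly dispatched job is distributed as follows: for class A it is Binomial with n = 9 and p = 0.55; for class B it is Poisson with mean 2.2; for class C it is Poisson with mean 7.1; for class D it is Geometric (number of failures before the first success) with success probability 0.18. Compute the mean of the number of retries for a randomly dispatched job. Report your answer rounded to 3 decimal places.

4.326

Component means — A: 4.95; B: 2.2; C: 7.1; D: 4.55556.
E[X] = 0.333333·4.95 + 0.333333·2.2 + 0.166667·7.1 + 0.166667·4.55556 = 4.32593.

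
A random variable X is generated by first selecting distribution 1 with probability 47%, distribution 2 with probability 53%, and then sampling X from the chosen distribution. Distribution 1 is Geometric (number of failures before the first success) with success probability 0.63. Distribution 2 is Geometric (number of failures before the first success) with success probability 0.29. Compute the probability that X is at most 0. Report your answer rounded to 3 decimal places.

Conditional on each component, P(X ≤ 0): 1: 0.63; 2: 0.29.
By total probability, P(X ≤ 0) = 0.47·0.63 + 0.53·0.29 = 0.4498.

0.450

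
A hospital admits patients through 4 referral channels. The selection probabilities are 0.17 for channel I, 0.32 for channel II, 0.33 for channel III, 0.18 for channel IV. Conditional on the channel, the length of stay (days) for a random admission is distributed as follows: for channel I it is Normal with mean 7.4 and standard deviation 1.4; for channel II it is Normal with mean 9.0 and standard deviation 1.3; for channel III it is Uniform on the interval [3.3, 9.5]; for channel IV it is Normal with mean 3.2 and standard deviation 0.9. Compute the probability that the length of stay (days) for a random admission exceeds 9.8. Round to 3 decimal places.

Conditional on each channel, P(X > 9.8): I: 0.0432381; II: 0.26915; III: 0; IV: 1.12244e-13.
By total probability, P(X > 9.8) = 0.17·0.0432381 + 0.32·0.26915 + 0.33·0 + 0.18·1.12244e-13 = 0.0934786.

0.093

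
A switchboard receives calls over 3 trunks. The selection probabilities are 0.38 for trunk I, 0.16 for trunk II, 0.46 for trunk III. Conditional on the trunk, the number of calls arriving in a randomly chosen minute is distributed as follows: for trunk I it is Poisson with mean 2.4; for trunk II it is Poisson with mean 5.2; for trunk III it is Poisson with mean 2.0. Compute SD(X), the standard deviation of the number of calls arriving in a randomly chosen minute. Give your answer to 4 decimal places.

1.9805

Per component, I: μ=2.4, E[X²]=8.16; II: μ=5.2, E[X²]=32.24; III: μ=2, E[X²]=6.
E[X] = 0.38·2.4 + 0.16·5.2 + 0.46·2 = 2.664.
E[X²] = 0.38·8.16 + 0.16·32.24 + 0.46·6 = 11.0192.
Var(X) = E[X²] − (E[X])² = 11.0192 − 7.0969 = 3.9223.
SD(X) = √3.9223 = 1.98048.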